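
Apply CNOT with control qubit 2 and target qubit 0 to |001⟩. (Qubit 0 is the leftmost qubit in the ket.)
|101⟩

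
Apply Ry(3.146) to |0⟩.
-0.002204|0⟩ + |1⟩

Ry(3.146) = [[cos(θ/2), −sin(θ/2)], [sin(θ/2), cos(θ/2)]]; θ = 3.146, cos(θ/2) ≈ -0.00220367, sin(θ/2) ≈ 0.999998.
With a = amp(|0⟩) = 1 and b = amp(|1⟩) = 0:
new amp(|0⟩) = (-0.00220367)·a + (-0.999998)·b = -0.002204
new amp(|1⟩) = (0.999998)·a + (-0.00220367)·b = 1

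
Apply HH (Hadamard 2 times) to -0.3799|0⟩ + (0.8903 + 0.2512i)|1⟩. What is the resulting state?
-0.3799|0⟩ + (0.8903 + 0.2512i)|1⟩

H² = I, so an even number of Hadamards cancels: H^2 = I and the state is unchanged.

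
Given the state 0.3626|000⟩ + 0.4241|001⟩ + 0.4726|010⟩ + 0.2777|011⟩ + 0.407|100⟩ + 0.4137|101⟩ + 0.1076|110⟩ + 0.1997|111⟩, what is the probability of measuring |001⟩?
0.1799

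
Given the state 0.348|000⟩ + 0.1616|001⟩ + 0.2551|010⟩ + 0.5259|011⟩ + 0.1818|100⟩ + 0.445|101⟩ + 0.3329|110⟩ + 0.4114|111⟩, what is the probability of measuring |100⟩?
0.03305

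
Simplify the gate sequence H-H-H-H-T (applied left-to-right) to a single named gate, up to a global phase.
T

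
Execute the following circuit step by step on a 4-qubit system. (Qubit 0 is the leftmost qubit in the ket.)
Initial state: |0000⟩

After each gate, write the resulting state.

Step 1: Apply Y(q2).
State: i|0010⟩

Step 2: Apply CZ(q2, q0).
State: i|0010⟩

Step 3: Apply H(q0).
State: (1/√2)i|0010⟩ + (1/√2)i|1010⟩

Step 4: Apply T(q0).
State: (1/√2)i|0010⟩ + (-1/2 + (1/2)i)|1010⟩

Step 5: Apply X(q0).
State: (-1/2 + (1/2)i)|0010⟩ + (1/√2)i|1010⟩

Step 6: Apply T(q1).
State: (-1/2 + (1/2)i)|0010⟩ + (1/√2)i|1010⟩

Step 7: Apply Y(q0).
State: 1/√2|0010⟩ + (-1/2 - (1/2)i)|1010⟩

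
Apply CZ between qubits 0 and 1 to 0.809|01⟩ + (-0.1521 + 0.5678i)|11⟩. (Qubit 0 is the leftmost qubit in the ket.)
0.809|01⟩ + (0.1521 - 0.5678i)|11⟩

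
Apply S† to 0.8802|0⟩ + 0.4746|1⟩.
0.8802|0⟩ - 0.4746i|1⟩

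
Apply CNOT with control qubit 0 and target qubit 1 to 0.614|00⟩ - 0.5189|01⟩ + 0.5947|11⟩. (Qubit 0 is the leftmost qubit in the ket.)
0.614|00⟩ - 0.5189|01⟩ + 0.5947|10⟩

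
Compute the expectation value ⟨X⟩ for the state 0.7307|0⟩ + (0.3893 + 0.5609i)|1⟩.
0.5689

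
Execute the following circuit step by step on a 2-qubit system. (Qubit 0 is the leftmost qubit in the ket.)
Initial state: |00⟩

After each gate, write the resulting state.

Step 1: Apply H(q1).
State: 1/√2|00⟩ + 1/√2|01⟩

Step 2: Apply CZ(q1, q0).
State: 1/√2|00⟩ + 1/√2|01⟩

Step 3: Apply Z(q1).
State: 1/√2|00⟩ - 1/√2|01⟩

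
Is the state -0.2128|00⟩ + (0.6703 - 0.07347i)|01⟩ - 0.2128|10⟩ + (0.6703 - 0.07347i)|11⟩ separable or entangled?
Separable

Writing the state as a|00⟩ + b|01⟩ + c|10⟩ + d|11⟩, it is a product state iff ad − bc = 0.
Here (a, b, c, d) = (-0.2128, (0.6703 - 0.07347i), -0.2128, (0.6703 - 0.07347i)): ad − bc = (-0.2128)(0.6703 - 0.07347i) − (0.6703 - 0.07347i)(-0.2128) = 0, so the state is separable.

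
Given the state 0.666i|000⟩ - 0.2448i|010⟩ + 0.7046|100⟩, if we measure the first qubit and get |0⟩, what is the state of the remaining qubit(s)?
0.9386i|00⟩ - 0.345i|10⟩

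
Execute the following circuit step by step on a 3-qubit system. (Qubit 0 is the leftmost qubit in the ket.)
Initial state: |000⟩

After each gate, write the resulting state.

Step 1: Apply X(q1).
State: |010⟩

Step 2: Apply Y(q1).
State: -i|000⟩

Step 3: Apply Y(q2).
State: |001⟩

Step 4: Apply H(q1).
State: 1/√2|001⟩ + 1/√2|011⟩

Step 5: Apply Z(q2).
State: -1/√2|001⟩ - 1/√2|011⟩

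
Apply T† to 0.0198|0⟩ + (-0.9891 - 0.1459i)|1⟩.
0.0198|0⟩ + (-0.8026 + 0.5962i)|1⟩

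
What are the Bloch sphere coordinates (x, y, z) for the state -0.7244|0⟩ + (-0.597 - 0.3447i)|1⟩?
(0.8649, 0.4994, 0.04953)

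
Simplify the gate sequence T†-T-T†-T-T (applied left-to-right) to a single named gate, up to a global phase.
T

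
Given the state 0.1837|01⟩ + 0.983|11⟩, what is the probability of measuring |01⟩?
0.03375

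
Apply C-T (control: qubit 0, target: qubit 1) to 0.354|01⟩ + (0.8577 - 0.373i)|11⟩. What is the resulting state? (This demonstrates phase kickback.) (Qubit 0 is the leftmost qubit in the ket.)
0.354|01⟩ + (0.8702 + 0.3427i)|11⟩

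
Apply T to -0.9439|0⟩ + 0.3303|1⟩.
-0.9439|0⟩ + (0.2336 + 0.2336i)|1⟩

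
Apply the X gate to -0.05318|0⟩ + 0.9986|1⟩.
0.9986|0⟩ - 0.05318|1⟩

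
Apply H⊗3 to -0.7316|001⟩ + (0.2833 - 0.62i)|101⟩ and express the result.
(-0.1585 - 0.2192i)|000⟩ + (0.1585 + 0.2192i)|001⟩ + (-0.1585 - 0.2192i)|010⟩ + (0.1585 + 0.2192i)|011⟩ + (-0.3588 + 0.2192i)|100⟩ + (0.3588 - 0.2192i)|101⟩ + (-0.3588 + 0.2192i)|110⟩ + (0.3588 - 0.2192i)|111⟩

H⊗3 gives amp(|y⟩) = (1/2√2) Σ_x (−1)^(x·y) amp(|x⟩), where x·y is the number of positions in which both x and y have a 1.
|000⟩: (-0.7316 + (0.2833 - 0.62i))/(2√2) = (-0.1585 - 0.2192i)
|001⟩: (0.7316 - (0.2833 - 0.62i))/(2√2) = (0.1585 + 0.2192i)
|010⟩: (-0.7316 + (0.2833 - 0.62i))/(2√2) = (-0.1585 - 0.2192i)
|011⟩: (0.7316 - (0.2833 - 0.62i))/(2√2) = (0.1585 + 0.2192i)
|100⟩: (-0.7316 - (0.2833 - 0.62i))/(2√2) = (-0.3588 + 0.2192i)
|101⟩: (0.7316 + (0.2833 - 0.62i))/(2√2) = (0.3588 - 0.2192i)
|110⟩: (-0.7316 - (0.2833 - 0.62i))/(2√2) = (-0.3588 + 0.2192i)
|111⟩: (0.7316 + (0.2833 - 0.62i))/(2√2) = (0.3588 - 0.2192i)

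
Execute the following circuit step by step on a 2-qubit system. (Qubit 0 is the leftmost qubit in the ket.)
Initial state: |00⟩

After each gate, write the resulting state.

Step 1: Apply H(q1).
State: 1/√2|00⟩ + 1/√2|01⟩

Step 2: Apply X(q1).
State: 1/√2|00⟩ + 1/√2|01⟩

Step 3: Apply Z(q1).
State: 1/√2|00⟩ - 1/√2|01⟩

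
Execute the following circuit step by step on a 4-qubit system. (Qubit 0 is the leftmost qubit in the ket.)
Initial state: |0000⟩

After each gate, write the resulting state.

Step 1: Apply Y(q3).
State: i|0001⟩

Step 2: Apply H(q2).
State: (1/√2)i|0001⟩ + (1/√2)i|0011⟩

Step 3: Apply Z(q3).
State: -(1/√2)i|0001⟩ - (1/√2)i|0011⟩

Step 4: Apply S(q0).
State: -(1/√2)i|0001⟩ - (1/√2)i|0011⟩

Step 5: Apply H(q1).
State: -(1/2)i|0001⟩ - (1/2)i|0011⟩ - (1/2)i|0101⟩ - (1/2)i|0111⟩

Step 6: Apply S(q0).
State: -(1/2)i|0001⟩ - (1/2)i|0011⟩ - (1/2)i|0101⟩ - (1/2)i|0111⟩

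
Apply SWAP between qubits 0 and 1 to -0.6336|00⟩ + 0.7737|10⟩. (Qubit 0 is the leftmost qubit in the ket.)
-0.6336|00⟩ + 0.7737|01⟩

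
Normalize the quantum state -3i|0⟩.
-i|0⟩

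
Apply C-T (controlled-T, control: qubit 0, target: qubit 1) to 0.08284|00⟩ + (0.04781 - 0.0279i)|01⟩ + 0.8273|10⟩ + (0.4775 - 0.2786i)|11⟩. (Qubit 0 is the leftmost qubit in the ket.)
0.08284|00⟩ + (0.04781 - 0.0279i)|01⟩ + 0.8273|10⟩ + (0.5346 + 0.1406i)|11⟩

C-T leaves the control-|0⟩ kets |00⟩, |01⟩ unchanged and applies T to qubit 1 on the control-|1⟩ pair (|10⟩, |11⟩).
T = [[1, 0], [0, (1/√2 + (1/√2)i)]].
With a = amp(|10⟩) = 0.8273 and b = amp(|11⟩) = (0.4775 - 0.2786i):
new amp(|10⟩) = (1)·a = 0.8273
new amp(|11⟩) = (1/√2 + (1/√2)i)·b = (0.5346 + 0.1406i)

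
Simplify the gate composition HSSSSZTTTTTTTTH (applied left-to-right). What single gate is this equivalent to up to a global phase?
X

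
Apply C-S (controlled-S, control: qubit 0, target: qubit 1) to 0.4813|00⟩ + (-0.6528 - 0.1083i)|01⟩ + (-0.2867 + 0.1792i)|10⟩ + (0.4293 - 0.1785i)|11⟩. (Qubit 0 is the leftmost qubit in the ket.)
0.4813|00⟩ + (-0.6528 - 0.1083i)|01⟩ + (-0.2867 + 0.1792i)|10⟩ + (0.1785 + 0.4293i)|11⟩

C-S leaves the control-|0⟩ kets |00⟩, |01⟩ unchanged and applies S to qubit 1 on the control-|1⟩ pair (|10⟩, |11⟩).
S = [[1, 0], [0, i]].
With a = amp(|10⟩) = (-0.2867 + 0.1792i) and b = amp(|11⟩) = (0.4293 - 0.1785i):
new amp(|10⟩) = (1)·a = (-0.2867 + 0.1792i)
new amp(|11⟩) = (i)·b = (0.1785 + 0.4293i)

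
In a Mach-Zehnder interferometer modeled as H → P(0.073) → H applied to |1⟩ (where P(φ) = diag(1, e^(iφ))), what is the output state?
(0.001332 - 0.03647i)|0⟩ + (0.9987 + 0.03647i)|1⟩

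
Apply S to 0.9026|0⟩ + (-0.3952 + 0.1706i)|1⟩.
0.9026|0⟩ + (-0.1706 - 0.3952i)|1⟩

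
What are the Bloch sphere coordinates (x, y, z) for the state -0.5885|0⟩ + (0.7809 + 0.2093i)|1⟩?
(-0.9191, -0.2463, -0.3073)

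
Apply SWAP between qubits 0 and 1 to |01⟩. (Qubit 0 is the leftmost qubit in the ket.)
|10⟩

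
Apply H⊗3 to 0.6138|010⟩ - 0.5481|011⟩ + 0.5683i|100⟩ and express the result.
(0.02323 + 0.2009i)|000⟩ + (0.4108 + 0.2009i)|001⟩ + (-0.02323 + 0.2009i)|010⟩ + (-0.4108 + 0.2009i)|011⟩ + (0.02323 - 0.2009i)|100⟩ + (0.4108 - 0.2009i)|101⟩ + (-0.02323 - 0.2009i)|110⟩ + (-0.4108 - 0.2009i)|111⟩

H⊗3 gives amp(|y⟩) = (1/2√2) Σ_x (−1)^(x·y) amp(|x⟩), where x·y is the number of positions in which both x and y have a 1.
|000⟩: (0.6138 - 0.5481 + 0.5683i)/(2√2) = (0.02323 + 0.2009i)
|001⟩: (0.6138 + 0.5481 + 0.5683i)/(2√2) = (0.4108 + 0.2009i)
|010⟩: (-0.6138 + 0.5481 + 0.5683i)/(2√2) = (-0.02323 + 0.2009i)
|011⟩: (-0.6138 - 0.5481 + 0.5683i)/(2√2) = (-0.4108 + 0.2009i)
|100⟩: (0.6138 - 0.5481 - 0.5683i)/(2√2) = (0.02323 - 0.2009i)
|101⟩: (0.6138 + 0.5481 - 0.5683i)/(2√2) = (0.4108 - 0.2009i)
|110⟩: (-0.6138 + 0.5481 - 0.5683i)/(2√2) = (-0.02323 - 0.2009i)
|111⟩: (-0.6138 - 0.5481 - 0.5683i)/(2√2) = (-0.4108 - 0.2009i)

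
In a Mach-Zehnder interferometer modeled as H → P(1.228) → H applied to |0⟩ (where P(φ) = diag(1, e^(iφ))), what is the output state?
(0.6681 + 0.4709i)|0⟩ + (0.3319 - 0.4709i)|1⟩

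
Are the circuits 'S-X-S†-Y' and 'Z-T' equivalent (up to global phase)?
No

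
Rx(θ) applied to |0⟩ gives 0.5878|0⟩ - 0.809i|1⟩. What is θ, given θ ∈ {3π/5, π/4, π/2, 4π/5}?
3π/5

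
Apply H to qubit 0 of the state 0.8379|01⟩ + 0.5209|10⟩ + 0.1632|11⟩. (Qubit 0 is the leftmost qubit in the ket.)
0.3683|00⟩ + 0.7079|01⟩ - 0.3683|10⟩ + 0.4771|11⟩

H on qubit 0 mixes each pair of kets that differ only in qubit 0: amplitudes (a, b) of (|…0…⟩, |…1…⟩) become ((a + b)/√2, (a − b)/√2). Kets absent from the input have amplitude 0.
(|00⟩, |10⟩): (a, b) = (0, 0.5209) → (0.3683, -0.3683)
(|01⟩, |11⟩): (a, b) = (0.8379, 0.1632) → (0.7079, 0.4771)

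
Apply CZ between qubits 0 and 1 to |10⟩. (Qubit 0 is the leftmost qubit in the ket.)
|10⟩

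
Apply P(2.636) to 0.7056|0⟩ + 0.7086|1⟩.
0.7056|0⟩ + (-0.6199 + 0.3432i)|1⟩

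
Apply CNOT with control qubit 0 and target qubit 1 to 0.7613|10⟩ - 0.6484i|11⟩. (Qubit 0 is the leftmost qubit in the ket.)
-0.6484i|10⟩ + 0.7613|11⟩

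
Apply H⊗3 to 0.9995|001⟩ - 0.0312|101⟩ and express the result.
0.3423|000⟩ - 0.3423|001⟩ + 0.3423|010⟩ - 0.3423|011⟩ + 0.3644|100⟩ - 0.3644|101⟩ + 0.3644|110⟩ - 0.3644|111⟩

H⊗3 gives amp(|y⟩) = (1/2√2) Σ_x (−1)^(x·y) amp(|x⟩), where x·y is the number of positions in which both x and y have a 1.
|000⟩: (0.9995 - 0.0312)/(2√2) = 0.3423
|001⟩: (-0.9995 + 0.0312)/(2√2) = -0.3423
|010⟩: (0.9995 - 0.0312)/(2√2) = 0.3423
|011⟩: (-0.9995 + 0.0312)/(2√2) = -0.3423
|100⟩: (0.9995 + 0.0312)/(2√2) = 0.3644
|101⟩: (-0.9995 - 0.0312)/(2√2) = -0.3644
|110⟩: (0.9995 + 0.0312)/(2√2) = 0.3644
|111⟩: (-0.9995 - 0.0312)/(2√2) = -0.3644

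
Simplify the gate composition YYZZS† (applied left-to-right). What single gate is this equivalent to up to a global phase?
S†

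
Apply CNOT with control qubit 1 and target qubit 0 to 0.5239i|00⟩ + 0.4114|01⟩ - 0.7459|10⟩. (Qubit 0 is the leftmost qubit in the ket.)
0.5239i|00⟩ - 0.7459|10⟩ + 0.4114|11⟩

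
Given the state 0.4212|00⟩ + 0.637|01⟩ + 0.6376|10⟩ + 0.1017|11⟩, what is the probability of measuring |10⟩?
0.4065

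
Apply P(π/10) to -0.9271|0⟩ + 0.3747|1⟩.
-0.9271|0⟩ + (0.3564 + 0.1158i)|1⟩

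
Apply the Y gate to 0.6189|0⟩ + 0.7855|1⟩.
-0.7855i|0⟩ + 0.6189i|1⟩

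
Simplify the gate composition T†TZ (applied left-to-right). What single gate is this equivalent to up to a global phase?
Z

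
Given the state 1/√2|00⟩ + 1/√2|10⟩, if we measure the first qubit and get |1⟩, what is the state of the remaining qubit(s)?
|0⟩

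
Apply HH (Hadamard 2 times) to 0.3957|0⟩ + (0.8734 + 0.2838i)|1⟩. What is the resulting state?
0.3957|0⟩ + (0.8734 + 0.2838i)|1⟩

H² = I, so an even number of Hadamards cancels: H^2 = I and the state is unchanged.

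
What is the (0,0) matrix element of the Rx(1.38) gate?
0.7712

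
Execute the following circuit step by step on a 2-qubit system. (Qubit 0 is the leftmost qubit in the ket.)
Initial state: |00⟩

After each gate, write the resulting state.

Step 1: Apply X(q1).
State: |01⟩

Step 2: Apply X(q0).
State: |11⟩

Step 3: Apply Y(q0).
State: -i|01⟩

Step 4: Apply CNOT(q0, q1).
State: -i|01⟩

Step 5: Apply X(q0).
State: -i|11⟩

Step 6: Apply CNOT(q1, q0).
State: -i|01⟩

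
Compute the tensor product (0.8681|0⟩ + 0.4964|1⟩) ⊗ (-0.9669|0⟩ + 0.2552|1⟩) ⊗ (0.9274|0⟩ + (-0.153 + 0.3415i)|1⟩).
-0.7784|000⟩ + (0.1284 - 0.2866i)|001⟩ + 0.2055|010⟩ + (-0.0339 + 0.07566i)|011⟩ - 0.4451|100⟩ + (0.07344 - 0.1639i)|101⟩ + 0.1175|110⟩ + (-0.01938 + 0.04326i)|111⟩

amp(|b₁b₂…⟩) = product of the factor amplitudes for bits b₁, b₂, …; only kets whose every factor amplitude is nonzero survive.
|000⟩: (0.8681)(-0.9669)(0.9274) = -0.7784
|001⟩: (0.8681)(-0.9669)(-0.153 + 0.3415i) = (0.1284 - 0.2866i)
|010⟩: (0.8681)(0.2552)(0.9274) = 0.2055
|011⟩: (0.8681)(0.2552)(-0.153 + 0.3415i) = (-0.0339 + 0.07566i)
|100⟩: (0.4964)(-0.9669)(0.9274) = -0.4451
|101⟩: (0.4964)(-0.9669)(-0.153 + 0.3415i) = (0.07344 - 0.1639i)
|110⟩: (0.4964)(0.2552)(0.9274) = 0.1175
|111⟩: (0.4964)(0.2552)(-0.153 + 0.3415i) = (-0.01938 + 0.04326i)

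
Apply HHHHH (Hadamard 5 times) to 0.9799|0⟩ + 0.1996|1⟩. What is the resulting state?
0.834|0⟩ + 0.5518|1⟩

H² = I, so H^5 = H: a single Hadamard. With (a, b) = (0.9799, 0.1996), H gives ((a + b)/√2, (a − b)/√2) = (0.834, 0.5518).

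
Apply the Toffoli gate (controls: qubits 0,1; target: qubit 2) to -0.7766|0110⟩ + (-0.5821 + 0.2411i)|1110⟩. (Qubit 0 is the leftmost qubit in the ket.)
-0.7766|0110⟩ + (-0.5821 + 0.2411i)|1100⟩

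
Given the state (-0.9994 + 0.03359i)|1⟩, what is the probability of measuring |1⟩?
0.9999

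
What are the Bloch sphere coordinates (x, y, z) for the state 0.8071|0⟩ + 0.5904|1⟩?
(0.953, 0, 0.3028)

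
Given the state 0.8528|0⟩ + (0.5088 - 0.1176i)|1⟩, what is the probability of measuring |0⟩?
0.7273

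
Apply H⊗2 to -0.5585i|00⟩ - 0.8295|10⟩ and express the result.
(-0.4148 - 0.2793i)|00⟩ + (-0.4148 - 0.2793i)|01⟩ + (0.4148 - 0.2793i)|10⟩ + (0.4148 - 0.2793i)|11⟩

H⊗2 gives amp(|y⟩) = (1/2) Σ_x (−1)^(x·y) amp(|x⟩), where x·y is the number of positions in which both x and y have a 1.
|00⟩: (-0.5585i - 0.8295)/2 = (-0.4148 - 0.2793i)
|01⟩: (-0.5585i - 0.8295)/2 = (-0.4148 - 0.2793i)
|10⟩: (-0.5585i + 0.8295)/2 = (0.4148 - 0.2793i)
|11⟩: (-0.5585i + 0.8295)/2 = (0.4148 - 0.2793i)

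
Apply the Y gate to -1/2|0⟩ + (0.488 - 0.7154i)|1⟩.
(-0.7154 - 0.488i)|0⟩ - (1/2)i|1⟩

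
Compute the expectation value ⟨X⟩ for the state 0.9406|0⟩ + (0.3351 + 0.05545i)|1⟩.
0.6304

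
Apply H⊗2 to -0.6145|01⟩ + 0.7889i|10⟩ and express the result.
(-0.3073 + 0.3945i)|00⟩ + (0.3073 + 0.3945i)|01⟩ + (-0.3073 - 0.3945i)|10⟩ + (0.3073 - 0.3945i)|11⟩

H⊗2 gives amp(|y⟩) = (1/2) Σ_x (−1)^(x·y) amp(|x⟩), where x·y is the number of positions in which both x and y have a 1.
|00⟩: (-0.6145 + 0.7889i)/2 = (-0.3073 + 0.3945i)
|01⟩: (0.6145 + 0.7889i)/2 = (0.3073 + 0.3945i)
|10⟩: (-0.6145 - 0.7889i)/2 = (-0.3073 - 0.3945i)
|11⟩: (0.6145 - 0.7889i)/2 = (0.3073 - 0.3945i)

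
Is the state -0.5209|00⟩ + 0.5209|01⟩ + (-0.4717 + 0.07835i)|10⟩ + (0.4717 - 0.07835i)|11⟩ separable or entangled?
Separable

Writing the state as a|00⟩ + b|01⟩ + c|10⟩ + d|11⟩, it is a product state iff ad − bc = 0.
Here (a, b, c, d) = (-0.5209, 0.5209, (-0.4717 + 0.07835i), (0.4717 - 0.07835i)): ad − bc = (-0.5209)(0.4717 - 0.07835i) − (0.5209)(-0.4717 + 0.07835i) = 0, so the state is separable.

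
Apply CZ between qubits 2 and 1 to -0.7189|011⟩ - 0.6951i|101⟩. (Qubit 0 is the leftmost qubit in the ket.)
0.7189|011⟩ - 0.6951i|101⟩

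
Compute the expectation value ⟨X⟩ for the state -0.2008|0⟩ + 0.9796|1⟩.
-0.3934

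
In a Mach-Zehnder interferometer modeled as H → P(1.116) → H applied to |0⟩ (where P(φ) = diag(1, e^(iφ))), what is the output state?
(0.7196 + 0.4492i)|0⟩ + (0.2804 - 0.4492i)|1⟩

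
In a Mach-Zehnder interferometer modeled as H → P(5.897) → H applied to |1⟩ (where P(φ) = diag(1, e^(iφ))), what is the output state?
(0.03682 + 0.1883i)|0⟩ + (0.9632 - 0.1883i)|1⟩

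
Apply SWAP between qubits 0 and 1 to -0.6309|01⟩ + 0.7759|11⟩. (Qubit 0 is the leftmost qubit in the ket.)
-0.6309|10⟩ + 0.7759|11⟩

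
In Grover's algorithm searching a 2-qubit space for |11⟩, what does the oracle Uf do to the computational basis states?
Uf|x⟩ = -|x⟩ if x = 11, else |x⟩ (phase flip on target)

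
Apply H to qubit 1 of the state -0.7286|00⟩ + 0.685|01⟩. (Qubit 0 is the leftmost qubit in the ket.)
-0.03083|00⟩ - 0.9996|01⟩

H on qubit 1 mixes each pair of kets that differ only in qubit 1: amplitudes (a, b) of (|…0…⟩, |…1…⟩) become ((a + b)/√2, (a − b)/√2). Kets absent from the input have amplitude 0.
(|00⟩, |01⟩): (a, b) = (-0.7286, 0.685) → (-0.03083, -0.9996)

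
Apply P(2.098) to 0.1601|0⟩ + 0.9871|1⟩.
0.1601|0⟩ + (-0.4966 + 0.8531i)|1⟩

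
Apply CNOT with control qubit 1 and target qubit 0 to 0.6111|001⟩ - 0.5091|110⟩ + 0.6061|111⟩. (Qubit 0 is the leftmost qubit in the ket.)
0.6111|001⟩ - 0.5091|010⟩ + 0.6061|011⟩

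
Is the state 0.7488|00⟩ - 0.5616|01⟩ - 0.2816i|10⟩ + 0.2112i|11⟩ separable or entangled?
Separable

Writing the state as a|00⟩ + b|01⟩ + c|10⟩ + d|11⟩, it is a product state iff ad − bc = 0.
Here (a, b, c, d) = (0.7488, -0.5616, -0.2816i, 0.2112i): ad − bc = (0.7488)(0.2112i) − (-0.5616)(-0.2816i) = 0, so the state is separable.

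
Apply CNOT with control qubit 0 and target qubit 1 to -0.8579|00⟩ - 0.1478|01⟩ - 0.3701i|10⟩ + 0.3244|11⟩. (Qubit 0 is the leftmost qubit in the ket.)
-0.8579|00⟩ - 0.1478|01⟩ + 0.3244|10⟩ - 0.3701i|11⟩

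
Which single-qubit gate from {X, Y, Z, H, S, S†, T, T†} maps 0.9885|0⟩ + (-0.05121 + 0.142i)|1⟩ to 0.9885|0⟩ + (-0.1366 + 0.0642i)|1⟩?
T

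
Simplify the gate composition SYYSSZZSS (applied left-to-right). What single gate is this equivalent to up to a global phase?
S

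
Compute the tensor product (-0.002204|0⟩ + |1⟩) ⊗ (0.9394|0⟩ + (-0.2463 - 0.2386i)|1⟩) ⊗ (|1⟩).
-0.00207|001⟩ + (0.0005428 + 0.0005259i)|011⟩ + 0.9394|101⟩ + (-0.2463 - 0.2386i)|111⟩

amp(|b₁b₂…⟩) = product of the factor amplitudes for bits b₁, b₂, …; only kets whose every factor amplitude is nonzero survive.
|001⟩: (-0.002204)(0.9394)(1) = -0.00207
|011⟩: (-0.002204)(-0.2463 - 0.2386i)(1) = (0.0005428 + 0.0005259i)
|101⟩: (1)(0.9394)(1) = 0.9394
|111⟩: (1)(-0.2463 - 0.2386i)(1) = (-0.2463 - 0.2386i)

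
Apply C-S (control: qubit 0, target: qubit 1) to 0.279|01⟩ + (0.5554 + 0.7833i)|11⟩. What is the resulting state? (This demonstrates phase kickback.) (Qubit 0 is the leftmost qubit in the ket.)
0.279|01⟩ + (-0.7833 + 0.5554i)|11⟩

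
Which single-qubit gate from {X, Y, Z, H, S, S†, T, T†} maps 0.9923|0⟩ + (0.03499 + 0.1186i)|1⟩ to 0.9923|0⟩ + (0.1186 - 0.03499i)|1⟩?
S†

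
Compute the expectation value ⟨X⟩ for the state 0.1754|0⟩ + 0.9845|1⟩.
0.3454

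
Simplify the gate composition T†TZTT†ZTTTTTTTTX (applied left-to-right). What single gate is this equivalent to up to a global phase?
X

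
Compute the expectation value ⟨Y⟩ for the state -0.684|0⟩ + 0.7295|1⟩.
0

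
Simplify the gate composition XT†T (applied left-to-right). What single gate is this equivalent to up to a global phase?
X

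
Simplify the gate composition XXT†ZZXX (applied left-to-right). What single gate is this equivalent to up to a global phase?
T†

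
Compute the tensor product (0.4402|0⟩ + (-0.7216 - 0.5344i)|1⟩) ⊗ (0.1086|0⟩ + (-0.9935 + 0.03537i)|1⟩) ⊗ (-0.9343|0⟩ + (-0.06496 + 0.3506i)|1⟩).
-0.04466|000⟩ + (-0.003105 + 0.01676i)|001⟩ + (0.4086 - 0.01455i)|010⟩ + (0.02295 - 0.1543i)|011⟩ + (0.07322 + 0.05422i)|100⟩ + (0.02544 - 0.02371i)|101⟩ + (-0.6875 - 0.4722i)|110⟩ + (-0.225 + 0.2251i)|111⟩

amp(|b₁b₂…⟩) = product of the factor amplitudes for bits b₁, b₂, …; only kets whose every factor amplitude is nonzero survive.
|000⟩: (0.4402)(0.1086)(-0.9343) = -0.04466
|001⟩: (0.4402)(0.1086)(-0.06496 + 0.3506i) = (-0.003105 + 0.01676i)
|010⟩: (0.4402)(-0.9935 + 0.03537i)(-0.9343) = (0.4086 - 0.01455i)
|011⟩: (0.4402)(-0.9935 + 0.03537i)(-0.06496 + 0.3506i) = (0.02295 - 0.1543i)
|100⟩: (-0.7216 - 0.5344i)(0.1086)(-0.9343) = (0.07322 + 0.05422i)
|101⟩: (-0.7216 - 0.5344i)(0.1086)(-0.06496 + 0.3506i) = (0.02544 - 0.02371i)
|110⟩: (-0.7216 - 0.5344i)(-0.9935 + 0.03537i)(-0.9343) = (-0.6875 - 0.4722i)
|111⟩: (-0.7216 - 0.5344i)(-0.9935 + 0.03537i)(-0.06496 + 0.3506i) = (-0.225 + 0.2251i)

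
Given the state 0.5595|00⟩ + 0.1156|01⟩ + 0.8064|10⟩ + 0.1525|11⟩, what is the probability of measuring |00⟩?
0.313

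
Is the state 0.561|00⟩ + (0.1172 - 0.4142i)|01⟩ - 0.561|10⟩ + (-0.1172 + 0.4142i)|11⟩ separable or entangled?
Separable

Writing the state as a|00⟩ + b|01⟩ + c|10⟩ + d|11⟩, it is a product state iff ad − bc = 0.
Here (a, b, c, d) = (0.561, (0.1172 - 0.4142i), -0.561, (-0.1172 + 0.4142i)): ad − bc = (0.561)(-0.1172 + 0.4142i) − (0.1172 - 0.4142i)(-0.561) = 0, so the state is separable.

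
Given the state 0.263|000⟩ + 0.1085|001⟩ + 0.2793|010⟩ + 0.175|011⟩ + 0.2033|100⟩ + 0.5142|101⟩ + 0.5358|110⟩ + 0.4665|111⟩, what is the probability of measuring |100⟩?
0.04133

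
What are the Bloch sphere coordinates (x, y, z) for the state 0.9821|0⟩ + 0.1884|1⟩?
(0.3701, 0, 0.929)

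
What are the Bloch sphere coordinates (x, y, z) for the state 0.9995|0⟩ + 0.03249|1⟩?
(0.06495, 0, 0.9979)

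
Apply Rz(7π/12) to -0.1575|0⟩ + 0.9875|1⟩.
(-0.09588 + 0.125i)|0⟩ + (0.6012 + 0.7834i)|1⟩

Rz(7π/12) = [[e^(−iθ/2), 0], [0, e^(iθ/2)]] with e^(±iθ/2) = cos(θ/2) ± i·sin(θ/2); θ = 7π/12, cos(θ/2) ≈ 0.608761, sin(θ/2) ≈ 0.793353.
With a = amp(|0⟩) = -0.1575 and b = amp(|1⟩) = 0.9875:
new amp(|0⟩) = (0.608761 - 0.793353i)·a = (-0.09588 + 0.125i)
new amp(|1⟩) = (0.608761 + 0.793353i)·b = (0.6012 + 0.7834i)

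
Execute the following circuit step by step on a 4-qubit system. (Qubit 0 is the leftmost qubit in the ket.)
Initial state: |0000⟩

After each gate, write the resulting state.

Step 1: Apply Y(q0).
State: i|1000⟩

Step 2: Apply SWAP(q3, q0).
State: i|0001⟩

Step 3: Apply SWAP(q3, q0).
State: i|1000⟩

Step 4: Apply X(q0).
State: i|0000⟩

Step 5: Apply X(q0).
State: i|1000⟩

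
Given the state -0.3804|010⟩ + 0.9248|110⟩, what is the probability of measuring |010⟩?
0.1447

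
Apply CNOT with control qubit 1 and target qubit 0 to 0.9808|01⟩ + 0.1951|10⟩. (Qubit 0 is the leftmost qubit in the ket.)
0.1951|10⟩ + 0.9808|11⟩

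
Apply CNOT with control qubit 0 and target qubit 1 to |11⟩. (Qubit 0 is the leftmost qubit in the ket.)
|10⟩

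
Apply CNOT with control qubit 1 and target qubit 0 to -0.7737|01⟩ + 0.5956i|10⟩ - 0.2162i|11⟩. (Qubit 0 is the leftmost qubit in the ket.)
-0.2162i|01⟩ + 0.5956i|10⟩ - 0.7737|11⟩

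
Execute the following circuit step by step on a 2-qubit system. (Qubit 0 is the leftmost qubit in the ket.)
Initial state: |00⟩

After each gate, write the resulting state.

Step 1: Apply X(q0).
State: |10⟩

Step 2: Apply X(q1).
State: |11⟩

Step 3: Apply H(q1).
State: 1/√2|10⟩ - 1/√2|11⟩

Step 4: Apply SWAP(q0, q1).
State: 1/√2|01⟩ - 1/√2|11⟩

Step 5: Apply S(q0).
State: 1/√2|01⟩ - (1/√2)i|11⟩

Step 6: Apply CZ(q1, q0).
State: 1/√2|01⟩ + (1/√2)i|11⟩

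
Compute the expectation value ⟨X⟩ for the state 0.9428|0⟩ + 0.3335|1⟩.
0.6288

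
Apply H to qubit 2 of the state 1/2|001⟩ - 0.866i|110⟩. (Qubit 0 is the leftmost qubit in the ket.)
1/√8|000⟩ - 1/√8|001⟩ - 0.6124i|110⟩ - 0.6124i|111⟩

H on qubit 2 mixes each pair of kets that differ only in qubit 2: amplitudes (a, b) of (|…0…⟩, |…1…⟩) become ((a + b)/√2, (a − b)/√2). Kets absent from the input have amplitude 0.
(|000⟩, |001⟩): (a, b) = (0, 1/2) → (1/√8, -1/√8)
(|110⟩, |111⟩): (a, b) = (-0.866i, 0) → (-0.6124i, -0.6124i)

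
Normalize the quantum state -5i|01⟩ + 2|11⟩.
-0.9285i|01⟩ + 0.3714|11⟩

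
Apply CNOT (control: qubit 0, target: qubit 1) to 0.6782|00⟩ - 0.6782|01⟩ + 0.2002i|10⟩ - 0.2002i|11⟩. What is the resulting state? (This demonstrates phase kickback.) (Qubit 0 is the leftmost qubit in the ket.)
0.6782|00⟩ - 0.6782|01⟩ - 0.2002i|10⟩ + 0.2002i|11⟩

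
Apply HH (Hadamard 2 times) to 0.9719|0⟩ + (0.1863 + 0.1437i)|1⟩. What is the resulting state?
0.9719|0⟩ + (0.1863 + 0.1437i)|1⟩

H² = I, so an even number of Hadamards cancels: H^2 = I and the state is unchanged.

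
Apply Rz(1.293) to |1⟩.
(0.7982 + 0.6024i)|1⟩

Rz(1.293) = [[e^(−iθ/2), 0], [0, e^(iθ/2)]] with e^(±iθ/2) = cos(θ/2) ± i·sin(θ/2); θ = 1.293, cos(θ/2) ≈ 0.798197, sin(θ/2) ≈ 0.602396.
With a = amp(|0⟩) = 0 and b = amp(|1⟩) = 1:
new amp(|0⟩) = (0.798197 - 0.602396i)·a = 0
new amp(|1⟩) = (0.798197 + 0.602396i)·b = (0.7982 + 0.6024i)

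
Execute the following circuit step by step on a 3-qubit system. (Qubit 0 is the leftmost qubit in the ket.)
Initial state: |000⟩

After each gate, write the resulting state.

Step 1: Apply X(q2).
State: |001⟩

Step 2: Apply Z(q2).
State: -|001⟩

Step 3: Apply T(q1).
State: -|001⟩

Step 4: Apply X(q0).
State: -|101⟩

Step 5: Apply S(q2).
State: -i|101⟩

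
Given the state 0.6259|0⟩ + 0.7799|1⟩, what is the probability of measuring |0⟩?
0.3918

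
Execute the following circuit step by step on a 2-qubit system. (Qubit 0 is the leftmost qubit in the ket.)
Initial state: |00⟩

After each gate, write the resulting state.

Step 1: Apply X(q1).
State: |01⟩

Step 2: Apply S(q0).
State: |01⟩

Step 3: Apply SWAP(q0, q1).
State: |10⟩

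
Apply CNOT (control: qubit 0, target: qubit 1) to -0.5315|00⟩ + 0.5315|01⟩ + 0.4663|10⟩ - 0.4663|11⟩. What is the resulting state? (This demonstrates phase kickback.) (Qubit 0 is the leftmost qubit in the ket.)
-0.5315|00⟩ + 0.5315|01⟩ - 0.4663|10⟩ + 0.4663|11⟩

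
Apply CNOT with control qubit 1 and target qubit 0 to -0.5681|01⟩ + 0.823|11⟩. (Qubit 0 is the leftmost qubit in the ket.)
0.823|01⟩ - 0.5681|11⟩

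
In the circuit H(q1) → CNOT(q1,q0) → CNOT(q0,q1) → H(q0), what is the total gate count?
4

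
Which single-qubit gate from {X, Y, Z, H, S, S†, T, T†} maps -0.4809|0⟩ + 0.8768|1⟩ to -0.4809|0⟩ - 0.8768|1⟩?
Z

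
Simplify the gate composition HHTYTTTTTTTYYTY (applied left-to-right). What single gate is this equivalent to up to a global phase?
T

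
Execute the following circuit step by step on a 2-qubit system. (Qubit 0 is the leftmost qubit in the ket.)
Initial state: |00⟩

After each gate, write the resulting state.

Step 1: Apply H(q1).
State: 1/√2|00⟩ + 1/√2|01⟩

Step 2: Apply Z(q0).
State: 1/√2|00⟩ + 1/√2|01⟩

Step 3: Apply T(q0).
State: 1/√2|00⟩ + 1/√2|01⟩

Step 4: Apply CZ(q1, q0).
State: 1/√2|00⟩ + 1/√2|01⟩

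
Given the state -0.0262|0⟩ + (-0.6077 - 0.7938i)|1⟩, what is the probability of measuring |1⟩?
0.9994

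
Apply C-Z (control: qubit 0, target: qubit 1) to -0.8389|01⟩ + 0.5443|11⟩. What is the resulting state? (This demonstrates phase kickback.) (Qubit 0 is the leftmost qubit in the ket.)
-0.8389|01⟩ - 0.5443|11⟩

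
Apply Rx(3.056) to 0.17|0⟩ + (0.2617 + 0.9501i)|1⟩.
(0.9565 - 0.2615i)|0⟩ + (0.0112 - 0.1292i)|1⟩

Rx(3.056) = [[cos(θ/2), −i·sin(θ/2)], [−i·sin(θ/2), cos(θ/2)]]; θ = 3.056, cos(θ/2) ≈ 0.0427833, sin(θ/2) ≈ 0.999084.
With a = amp(|0⟩) = 0.17 and b = amp(|1⟩) = (0.2617 + 0.9501i):
new amp(|0⟩) = (0.0427833)·a + (-0.999084i)·b = (0.9565 - 0.2615i)
new amp(|1⟩) = (-0.999084i)·a + (0.0427833)·b = (0.0112 - 0.1292i)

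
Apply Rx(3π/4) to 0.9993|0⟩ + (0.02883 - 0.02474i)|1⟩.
(0.3596 - 0.02664i)|0⟩ + (0.01103 - 0.9327i)|1⟩

Rx(3π/4) = [[cos(θ/2), −i·sin(θ/2)], [−i·sin(θ/2), cos(θ/2)]]; θ = 3π/4, cos(θ/2) ≈ 0.382683, sin(θ/2) ≈ 0.92388.
With a = amp(|0⟩) = 0.9993 and b = amp(|1⟩) = (0.02883 - 0.02474i):
new amp(|0⟩) = (0.382683)·a + (-0.92388i)·b = (0.3596 - 0.02664i)
new amp(|1⟩) = (-0.92388i)·a + (0.382683)·b = (0.01103 - 0.9327i)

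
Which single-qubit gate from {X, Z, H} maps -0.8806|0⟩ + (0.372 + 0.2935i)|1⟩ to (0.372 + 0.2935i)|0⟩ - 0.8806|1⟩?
X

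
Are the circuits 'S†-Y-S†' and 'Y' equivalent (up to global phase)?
Yes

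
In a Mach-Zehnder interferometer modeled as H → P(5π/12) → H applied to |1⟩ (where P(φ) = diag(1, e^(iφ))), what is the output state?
(0.3706 - 0.483i)|0⟩ + (0.6294 + 0.483i)|1⟩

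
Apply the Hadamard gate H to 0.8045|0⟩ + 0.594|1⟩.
0.9889|0⟩ + 0.1488|1⟩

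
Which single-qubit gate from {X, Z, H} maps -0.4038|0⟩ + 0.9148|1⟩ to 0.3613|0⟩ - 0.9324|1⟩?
H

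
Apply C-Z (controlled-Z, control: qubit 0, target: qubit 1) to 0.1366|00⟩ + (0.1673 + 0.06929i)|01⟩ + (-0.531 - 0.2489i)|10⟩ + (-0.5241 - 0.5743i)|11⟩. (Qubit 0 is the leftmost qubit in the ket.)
0.1366|00⟩ + (0.1673 + 0.06929i)|01⟩ + (-0.531 - 0.2489i)|10⟩ + (0.5241 + 0.5743i)|11⟩

C-Z leaves the control-|0⟩ kets |00⟩, |01⟩ unchanged and applies Z to qubit 1 on the control-|1⟩ pair (|10⟩, |11⟩).
Z = [[1, 0], [0, -1]].
With a = amp(|10⟩) = (-0.531 - 0.2489i) and b = amp(|11⟩) = (-0.5241 - 0.5743i):
new amp(|10⟩) = (1)·a = (-0.531 - 0.2489i)
new amp(|11⟩) = (-1)·b = (0.5241 + 0.5743i)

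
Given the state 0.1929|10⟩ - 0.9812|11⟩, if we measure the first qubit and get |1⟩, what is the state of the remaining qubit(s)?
0.1929|0⟩ - 0.9812|1⟩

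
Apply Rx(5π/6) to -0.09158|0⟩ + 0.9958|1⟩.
(-0.0237 - 0.9619i)|0⟩ + (0.2577 + 0.08846i)|1⟩

Rx(5π/6) = [[cos(θ/2), −i·sin(θ/2)], [−i·sin(θ/2), cos(θ/2)]]; θ = 5π/6, cos(θ/2) ≈ 0.258819, sin(θ/2) ≈ 0.965926.
With a = amp(|0⟩) = -0.09158 and b = amp(|1⟩) = 0.9958:
new amp(|0⟩) = (0.258819)·a + (-0.965926i)·b = (-0.0237 - 0.9619i)
new amp(|1⟩) = (-0.965926i)·a + (0.258819)·b = (0.2577 + 0.08846i)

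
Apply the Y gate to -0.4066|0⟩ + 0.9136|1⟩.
-0.9136i|0⟩ - 0.4066i|1⟩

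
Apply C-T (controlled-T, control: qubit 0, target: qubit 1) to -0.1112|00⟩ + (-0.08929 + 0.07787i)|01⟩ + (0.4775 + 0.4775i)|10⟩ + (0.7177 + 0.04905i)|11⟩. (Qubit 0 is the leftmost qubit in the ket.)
-0.1112|00⟩ + (-0.08929 + 0.07787i)|01⟩ + (0.4775 + 0.4775i)|10⟩ + (0.4728 + 0.5422i)|11⟩

C-T leaves the control-|0⟩ kets |00⟩, |01⟩ unchanged and applies T to qubit 1 on the control-|1⟩ pair (|10⟩, |11⟩).
T = [[1, 0], [0, (1/√2 + (1/√2)i)]].
With a = amp(|10⟩) = (0.4775 + 0.4775i) and b = amp(|11⟩) = (0.7177 + 0.04905i):
new amp(|10⟩) = (1)·a = (0.4775 + 0.4775i)
new amp(|11⟩) = (1/√2 + (1/√2)i)·b = (0.4728 + 0.5422i)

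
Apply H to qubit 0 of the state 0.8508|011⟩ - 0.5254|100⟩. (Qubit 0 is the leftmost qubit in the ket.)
-0.3715|000⟩ + 0.6016|011⟩ + 0.3715|100⟩ + 0.6016|111⟩

H on qubit 0 mixes each pair of kets that differ only in qubit 0: amplitudes (a, b) of (|…0…⟩, |…1…⟩) become ((a + b)/√2, (a − b)/√2). Kets absent from the input have amplitude 0.
(|000⟩, |100⟩): (a, b) = (0, -0.5254) → (-0.3715, 0.3715)
(|011⟩, |111⟩): (a, b) = (0.8508, 0) → (0.6016, 0.6016)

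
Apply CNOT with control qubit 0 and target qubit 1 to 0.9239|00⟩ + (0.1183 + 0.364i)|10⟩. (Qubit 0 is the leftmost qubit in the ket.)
0.9239|00⟩ + (0.1183 + 0.364i)|11⟩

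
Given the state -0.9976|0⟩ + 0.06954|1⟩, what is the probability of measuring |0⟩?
0.9952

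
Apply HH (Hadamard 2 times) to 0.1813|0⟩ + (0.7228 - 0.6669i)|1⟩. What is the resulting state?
0.1813|0⟩ + (0.7228 - 0.6669i)|1⟩

H² = I, so an even number of Hadamards cancels: H^2 = I and the state is unchanged.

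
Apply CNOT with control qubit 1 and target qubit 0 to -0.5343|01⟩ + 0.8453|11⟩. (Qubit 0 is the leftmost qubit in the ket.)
0.8453|01⟩ - 0.5343|11⟩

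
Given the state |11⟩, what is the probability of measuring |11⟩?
1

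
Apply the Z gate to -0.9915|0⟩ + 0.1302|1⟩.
-0.9915|0⟩ - 0.1302|1⟩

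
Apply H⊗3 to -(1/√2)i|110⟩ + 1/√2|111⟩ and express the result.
(0.25 - 0.25i)|000⟩ + (-0.25 - 0.25i)|001⟩ + (-0.25 + 0.25i)|010⟩ + (0.25 + 0.25i)|011⟩ + (-0.25 + 0.25i)|100⟩ + (0.25 + 0.25i)|101⟩ + (0.25 - 0.25i)|110⟩ + (-0.25 - 0.25i)|111⟩

H⊗3 gives amp(|y⟩) = (1/2√2) Σ_x (−1)^(x·y) amp(|x⟩), where x·y is the number of positions in which both x and y have a 1.
|000⟩: (-(1/√2)i + 1/√2)/(2√2) = (0.25 - 0.25i)
|001⟩: (-(1/√2)i - 1/√2)/(2√2) = (-0.25 - 0.25i)
|010⟩: ((1/√2)i - 1/√2)/(2√2) = (-0.25 + 0.25i)
|011⟩: ((1/√2)i + 1/√2)/(2√2) = (0.25 + 0.25i)
|100⟩: ((1/√2)i - 1/√2)/(2√2) = (-0.25 + 0.25i)
|101⟩: ((1/√2)i + 1/√2)/(2√2) = (0.25 + 0.25i)
|110⟩: (-(1/√2)i + 1/√2)/(2√2) = (0.25 - 0.25i)
|111⟩: (-(1/√2)i - 1/√2)/(2√2) = (-0.25 - 0.25i)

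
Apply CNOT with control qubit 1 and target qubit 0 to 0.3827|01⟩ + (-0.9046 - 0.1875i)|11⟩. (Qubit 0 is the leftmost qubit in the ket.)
(-0.9046 - 0.1875i)|01⟩ + 0.3827|11⟩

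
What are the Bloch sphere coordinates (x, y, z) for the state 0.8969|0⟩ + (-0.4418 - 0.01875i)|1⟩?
(-0.7925, -0.03363, 0.6089)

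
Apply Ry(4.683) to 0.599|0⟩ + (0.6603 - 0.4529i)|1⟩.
(-0.891 + 0.3249i)|0⟩ + (-0.03026 + 0.3155i)|1⟩

Ry(4.683) = [[cos(θ/2), −sin(θ/2)], [sin(θ/2), cos(θ/2)]]; θ = 4.683, cos(θ/2) ≈ -0.69664, sin(θ/2) ≈ 0.717421.
With a = amp(|0⟩) = 0.599 and b = amp(|1⟩) = (0.6603 - 0.4529i):
new amp(|0⟩) = (-0.69664)·a + (-0.717421)·b = (-0.891 + 0.3249i)
new amp(|1⟩) = (0.717421)·a + (-0.69664)·b = (-0.03026 + 0.3155i)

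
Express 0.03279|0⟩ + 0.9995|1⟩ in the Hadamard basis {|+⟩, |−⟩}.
0.7299|+⟩ - 0.6836|−⟩

With |ψ⟩ = α|0⟩ + β|1⟩, the Hadamard-basis coefficients are ⟨+|ψ⟩ = (α + β)/√2 and ⟨−|ψ⟩ = (α − β)/√2.
Here α = 0.03279, β = 0.9995: (α + β)/√2 = 0.7299, (α − β)/√2 = -0.6836.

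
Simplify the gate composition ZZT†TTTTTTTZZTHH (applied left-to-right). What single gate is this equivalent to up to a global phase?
T†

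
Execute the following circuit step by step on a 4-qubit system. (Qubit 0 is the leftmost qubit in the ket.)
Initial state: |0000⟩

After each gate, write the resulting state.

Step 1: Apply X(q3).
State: |0001⟩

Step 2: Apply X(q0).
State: |1001⟩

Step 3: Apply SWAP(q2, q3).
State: |1010⟩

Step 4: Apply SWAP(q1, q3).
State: |1010⟩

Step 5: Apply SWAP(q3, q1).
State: |1010⟩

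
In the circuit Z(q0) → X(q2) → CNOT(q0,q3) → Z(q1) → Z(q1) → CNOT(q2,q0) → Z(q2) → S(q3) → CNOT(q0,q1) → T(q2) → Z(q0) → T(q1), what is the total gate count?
12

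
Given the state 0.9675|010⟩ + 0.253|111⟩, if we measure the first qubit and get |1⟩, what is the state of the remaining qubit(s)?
|11⟩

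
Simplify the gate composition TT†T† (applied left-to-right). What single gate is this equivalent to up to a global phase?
T†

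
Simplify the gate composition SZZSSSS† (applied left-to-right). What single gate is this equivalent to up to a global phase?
S†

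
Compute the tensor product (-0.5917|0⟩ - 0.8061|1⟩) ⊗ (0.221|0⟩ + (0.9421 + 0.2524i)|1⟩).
-0.1308|00⟩ + (-0.5574 - 0.1493i)|01⟩ - 0.1781|10⟩ + (-0.7594 - 0.2035i)|11⟩

amp(|b₁b₂…⟩) = product of the factor amplitudes for bits b₁, b₂, …; only kets whose every factor amplitude is nonzero survive.
|00⟩: (-0.5917)(0.221) = -0.1308
|01⟩: (-0.5917)(0.9421 + 0.2524i) = (-0.5574 - 0.1493i)
|10⟩: (-0.8061)(0.221) = -0.1781
|11⟩: (-0.8061)(0.9421 + 0.2524i) = (-0.7594 - 0.2035i)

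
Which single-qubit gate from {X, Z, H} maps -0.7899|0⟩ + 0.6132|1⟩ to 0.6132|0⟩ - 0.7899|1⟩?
X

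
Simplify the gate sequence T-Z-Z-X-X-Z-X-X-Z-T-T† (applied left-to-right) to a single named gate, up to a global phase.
T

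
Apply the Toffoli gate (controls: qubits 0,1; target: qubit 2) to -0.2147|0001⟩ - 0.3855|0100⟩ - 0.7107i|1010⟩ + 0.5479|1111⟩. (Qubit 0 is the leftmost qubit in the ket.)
-0.2147|0001⟩ - 0.3855|0100⟩ - 0.7107i|1010⟩ + 0.5479|1101⟩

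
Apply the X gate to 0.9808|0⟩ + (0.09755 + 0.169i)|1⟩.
(0.09755 + 0.169i)|0⟩ + 0.9808|1⟩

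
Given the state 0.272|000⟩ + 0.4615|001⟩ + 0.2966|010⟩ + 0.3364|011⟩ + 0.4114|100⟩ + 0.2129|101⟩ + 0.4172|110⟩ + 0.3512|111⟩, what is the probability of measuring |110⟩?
0.1741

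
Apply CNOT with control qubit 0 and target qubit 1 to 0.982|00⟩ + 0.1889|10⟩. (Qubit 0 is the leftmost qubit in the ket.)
0.982|00⟩ + 0.1889|11⟩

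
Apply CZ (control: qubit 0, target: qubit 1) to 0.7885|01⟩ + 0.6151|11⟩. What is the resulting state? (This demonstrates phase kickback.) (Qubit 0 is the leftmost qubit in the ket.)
0.7885|01⟩ - 0.6151|11⟩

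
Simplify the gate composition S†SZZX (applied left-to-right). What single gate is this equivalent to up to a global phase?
X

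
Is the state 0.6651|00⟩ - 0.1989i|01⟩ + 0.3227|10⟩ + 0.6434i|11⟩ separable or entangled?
Entangled

Writing the state as a|00⟩ + b|01⟩ + c|10⟩ + d|11⟩, it is a product state iff ad − bc = 0.
Here (a, b, c, d) = (0.6651, -0.1989i, 0.3227, 0.6434i): ad − bc = (0.6651)(0.6434i) − (-0.1989i)(0.3227) = 0.4921i ≠ 0, so the state is entangled.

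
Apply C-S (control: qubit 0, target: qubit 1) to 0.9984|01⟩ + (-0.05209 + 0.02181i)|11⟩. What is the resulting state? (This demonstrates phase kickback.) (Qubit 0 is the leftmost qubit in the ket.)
0.9984|01⟩ + (-0.02181 - 0.05209i)|11⟩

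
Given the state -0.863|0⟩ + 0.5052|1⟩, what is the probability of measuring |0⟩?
0.7448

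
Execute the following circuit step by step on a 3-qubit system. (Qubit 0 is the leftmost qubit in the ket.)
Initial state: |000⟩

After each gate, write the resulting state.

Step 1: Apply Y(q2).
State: i|001⟩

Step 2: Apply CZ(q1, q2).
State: i|001⟩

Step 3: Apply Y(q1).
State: -|011⟩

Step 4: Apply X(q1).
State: -|001⟩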